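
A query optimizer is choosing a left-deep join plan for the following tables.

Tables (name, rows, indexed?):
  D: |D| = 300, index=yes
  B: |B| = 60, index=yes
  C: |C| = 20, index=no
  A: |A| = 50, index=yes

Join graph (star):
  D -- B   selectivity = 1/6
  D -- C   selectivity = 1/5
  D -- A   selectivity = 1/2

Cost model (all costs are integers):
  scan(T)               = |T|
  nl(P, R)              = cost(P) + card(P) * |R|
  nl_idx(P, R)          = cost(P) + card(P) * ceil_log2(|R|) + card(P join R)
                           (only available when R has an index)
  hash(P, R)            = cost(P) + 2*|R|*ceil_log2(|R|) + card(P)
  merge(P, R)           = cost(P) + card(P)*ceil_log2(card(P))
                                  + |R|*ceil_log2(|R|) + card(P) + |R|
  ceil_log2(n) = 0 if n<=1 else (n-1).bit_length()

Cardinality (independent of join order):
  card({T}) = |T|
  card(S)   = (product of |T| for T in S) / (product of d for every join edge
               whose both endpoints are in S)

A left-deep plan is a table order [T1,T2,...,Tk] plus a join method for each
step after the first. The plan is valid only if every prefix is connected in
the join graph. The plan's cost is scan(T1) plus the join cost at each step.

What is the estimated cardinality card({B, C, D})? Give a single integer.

12000

Tables in S: B(60), C(20), D(300)
Edges inside S: D-B(d=6), D-C(d=5)
numerator = 60 * 20 * 300 = 360000
denominator = 6 * 5 = 30
card(S) = 360000 / 30 = 12000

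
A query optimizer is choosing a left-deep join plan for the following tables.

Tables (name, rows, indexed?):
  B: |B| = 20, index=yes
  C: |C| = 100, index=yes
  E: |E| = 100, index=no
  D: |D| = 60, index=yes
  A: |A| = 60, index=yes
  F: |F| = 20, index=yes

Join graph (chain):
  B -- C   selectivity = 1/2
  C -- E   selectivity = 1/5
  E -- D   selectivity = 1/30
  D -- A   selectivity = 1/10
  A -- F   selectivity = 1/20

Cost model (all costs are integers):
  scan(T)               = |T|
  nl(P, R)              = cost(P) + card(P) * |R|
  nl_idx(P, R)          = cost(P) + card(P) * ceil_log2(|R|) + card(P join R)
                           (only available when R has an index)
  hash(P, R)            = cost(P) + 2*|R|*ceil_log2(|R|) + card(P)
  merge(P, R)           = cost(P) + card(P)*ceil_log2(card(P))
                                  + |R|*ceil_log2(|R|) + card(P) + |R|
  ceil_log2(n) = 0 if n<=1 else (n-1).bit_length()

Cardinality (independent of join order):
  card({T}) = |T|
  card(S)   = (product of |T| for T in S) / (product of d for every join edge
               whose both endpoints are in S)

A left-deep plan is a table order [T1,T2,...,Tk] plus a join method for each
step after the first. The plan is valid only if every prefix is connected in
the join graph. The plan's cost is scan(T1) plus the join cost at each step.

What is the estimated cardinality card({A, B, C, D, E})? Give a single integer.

Tables in S: A(60), B(20), C(100), D(60), E(100)
Edges inside S: B-C(d=2), C-E(d=5), E-D(d=30), D-A(d=10)
numerator = 60 * 20 * 100 * 60 * 100 = 720000000
denominator = 2 * 5 * 30 * 10 = 3000
card(S) = 720000000 / 3000 = 240000

240000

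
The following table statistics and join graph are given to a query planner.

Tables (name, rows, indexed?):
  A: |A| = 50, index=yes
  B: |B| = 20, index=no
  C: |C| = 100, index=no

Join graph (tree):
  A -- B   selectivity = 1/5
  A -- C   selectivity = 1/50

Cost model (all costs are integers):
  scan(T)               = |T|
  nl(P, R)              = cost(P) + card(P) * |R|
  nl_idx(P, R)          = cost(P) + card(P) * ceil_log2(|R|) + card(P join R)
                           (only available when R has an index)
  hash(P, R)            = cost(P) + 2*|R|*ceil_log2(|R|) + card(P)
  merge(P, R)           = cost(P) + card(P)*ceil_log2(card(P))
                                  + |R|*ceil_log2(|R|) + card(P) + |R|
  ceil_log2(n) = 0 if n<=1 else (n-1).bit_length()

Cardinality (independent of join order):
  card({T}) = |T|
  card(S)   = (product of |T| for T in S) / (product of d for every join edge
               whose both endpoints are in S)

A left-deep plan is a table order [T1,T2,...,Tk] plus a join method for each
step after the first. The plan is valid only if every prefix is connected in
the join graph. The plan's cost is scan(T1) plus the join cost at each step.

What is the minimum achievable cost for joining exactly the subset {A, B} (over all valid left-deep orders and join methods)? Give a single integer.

Selinger DP over subsets of {A,B}:
  {A}: scan cost=50, card=50
  {B}: scan cost=20, card=20
  {AB}: card=200; try (B,hash)→300, (A,nl_idx)→340, (A,merge)→490, (B,merge)→520, (A,hash)→640, (A,nl)→1020 …(+1); best=300 via (B,hash)

300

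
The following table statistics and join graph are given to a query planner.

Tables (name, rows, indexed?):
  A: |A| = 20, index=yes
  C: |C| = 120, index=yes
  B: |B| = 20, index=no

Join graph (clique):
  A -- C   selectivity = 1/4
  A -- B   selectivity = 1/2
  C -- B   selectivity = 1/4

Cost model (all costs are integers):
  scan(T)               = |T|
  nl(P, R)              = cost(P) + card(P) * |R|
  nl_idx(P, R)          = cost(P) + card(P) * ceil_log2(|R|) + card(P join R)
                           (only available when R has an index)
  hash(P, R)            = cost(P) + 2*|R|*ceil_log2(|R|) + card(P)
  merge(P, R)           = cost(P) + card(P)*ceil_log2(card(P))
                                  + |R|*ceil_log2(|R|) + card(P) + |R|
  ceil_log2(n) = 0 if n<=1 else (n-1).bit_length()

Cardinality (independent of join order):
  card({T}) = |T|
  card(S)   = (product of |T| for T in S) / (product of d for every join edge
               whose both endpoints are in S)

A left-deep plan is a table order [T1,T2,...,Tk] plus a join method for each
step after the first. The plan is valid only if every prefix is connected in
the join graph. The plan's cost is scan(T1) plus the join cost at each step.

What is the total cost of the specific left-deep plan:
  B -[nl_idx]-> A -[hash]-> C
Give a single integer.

2200

step 1: scan B: cost=20, card=20
step 2: join A via nl_idx
    card(P join A) = 20*20/(2) = 200
    cost = 20 + 20*5 + 200 = 320
step 3: join C via hash
    card(P join C) = 200*120/(4*4) = 1500
    cost = 320 + 2*120*7 + 200 = 2200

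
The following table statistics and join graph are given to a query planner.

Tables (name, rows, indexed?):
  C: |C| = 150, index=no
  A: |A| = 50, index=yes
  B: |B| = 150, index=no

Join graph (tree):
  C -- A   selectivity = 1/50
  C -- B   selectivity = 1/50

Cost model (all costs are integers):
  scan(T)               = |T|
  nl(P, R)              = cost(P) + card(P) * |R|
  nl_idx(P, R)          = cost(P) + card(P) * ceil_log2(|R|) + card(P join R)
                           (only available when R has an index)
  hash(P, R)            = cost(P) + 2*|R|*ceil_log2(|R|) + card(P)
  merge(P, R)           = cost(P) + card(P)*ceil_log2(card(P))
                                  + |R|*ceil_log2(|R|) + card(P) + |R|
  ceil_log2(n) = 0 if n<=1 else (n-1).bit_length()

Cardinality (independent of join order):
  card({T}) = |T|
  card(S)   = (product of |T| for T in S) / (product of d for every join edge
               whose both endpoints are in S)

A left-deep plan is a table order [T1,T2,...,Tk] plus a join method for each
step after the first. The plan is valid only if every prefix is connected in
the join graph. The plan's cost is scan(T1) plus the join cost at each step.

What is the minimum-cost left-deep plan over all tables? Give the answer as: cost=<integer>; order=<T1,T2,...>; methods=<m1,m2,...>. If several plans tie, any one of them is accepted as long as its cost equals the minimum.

Selinger DP (subsets sized 1..n):
  {C}: scan cost=150, card=150
  {A}: scan cost=50, card=50
  {B}: scan cost=150, card=150
  {AC}: card=150; try (A,hash)→900, (A,nl_idx)→1200, (C,merge)→1750, (A,merge)→1850, (C,hash)→2500, (C,nl)→7550 …(+1); best=900 via (A,hash)
  {BC}: card=450; try (C,hash)→2700, (B,hash)→2700, (C,merge)→2850, (B,merge)→2850, (C,nl)→22650, (B,nl)→22650; best=2700 via (C,hash)
  {ABC}: card=450; try (B,hash)→3450, (B,merge)→3600, (A,hash)→3750, (A,nl_idx)→5850, (A,merge)→7550, (B,nl)→23400 …(+1); best=3450 via (B,hash)

cost=3450; order=C,A,B; methods=hash,hash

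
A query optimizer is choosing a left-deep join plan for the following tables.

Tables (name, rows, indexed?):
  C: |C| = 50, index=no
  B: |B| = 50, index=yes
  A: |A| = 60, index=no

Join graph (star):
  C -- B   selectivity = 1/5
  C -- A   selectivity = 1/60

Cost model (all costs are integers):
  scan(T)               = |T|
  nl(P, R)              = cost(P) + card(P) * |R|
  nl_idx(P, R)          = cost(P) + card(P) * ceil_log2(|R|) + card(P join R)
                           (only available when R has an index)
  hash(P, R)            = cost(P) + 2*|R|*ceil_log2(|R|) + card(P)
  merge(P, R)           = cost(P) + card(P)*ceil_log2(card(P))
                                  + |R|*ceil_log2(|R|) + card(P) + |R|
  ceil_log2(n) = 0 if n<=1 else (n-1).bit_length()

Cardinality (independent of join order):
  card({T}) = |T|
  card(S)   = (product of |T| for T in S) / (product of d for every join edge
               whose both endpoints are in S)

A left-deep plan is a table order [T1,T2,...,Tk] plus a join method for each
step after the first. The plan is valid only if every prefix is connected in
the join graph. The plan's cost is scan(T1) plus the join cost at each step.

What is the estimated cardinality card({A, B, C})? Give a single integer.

Tables in S: A(60), B(50), C(50)
Edges inside S: C-B(d=5), C-A(d=60)
numerator = 60 * 50 * 50 = 150000
denominator = 5 * 60 = 300
card(S) = 150000 / 300 = 500

500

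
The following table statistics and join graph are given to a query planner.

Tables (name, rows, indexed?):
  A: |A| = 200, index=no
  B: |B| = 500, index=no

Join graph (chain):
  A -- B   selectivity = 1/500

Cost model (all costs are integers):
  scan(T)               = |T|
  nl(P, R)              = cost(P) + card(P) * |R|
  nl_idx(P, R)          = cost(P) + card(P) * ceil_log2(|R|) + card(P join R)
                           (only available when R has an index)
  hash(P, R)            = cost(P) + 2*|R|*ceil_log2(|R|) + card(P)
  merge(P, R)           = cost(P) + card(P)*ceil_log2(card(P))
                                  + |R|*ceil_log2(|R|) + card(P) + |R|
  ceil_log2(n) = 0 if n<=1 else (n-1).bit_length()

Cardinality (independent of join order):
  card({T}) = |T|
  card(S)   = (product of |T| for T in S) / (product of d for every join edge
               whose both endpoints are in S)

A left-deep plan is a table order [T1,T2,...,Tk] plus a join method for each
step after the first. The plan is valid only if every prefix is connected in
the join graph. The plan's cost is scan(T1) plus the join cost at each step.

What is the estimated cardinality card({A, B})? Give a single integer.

Tables in S: A(200), B(500)
Edges inside S: A-B(d=500)
numerator = 200 * 500 = 100000
denominator = 500 = 500
card(S) = 100000 / 500 = 200

200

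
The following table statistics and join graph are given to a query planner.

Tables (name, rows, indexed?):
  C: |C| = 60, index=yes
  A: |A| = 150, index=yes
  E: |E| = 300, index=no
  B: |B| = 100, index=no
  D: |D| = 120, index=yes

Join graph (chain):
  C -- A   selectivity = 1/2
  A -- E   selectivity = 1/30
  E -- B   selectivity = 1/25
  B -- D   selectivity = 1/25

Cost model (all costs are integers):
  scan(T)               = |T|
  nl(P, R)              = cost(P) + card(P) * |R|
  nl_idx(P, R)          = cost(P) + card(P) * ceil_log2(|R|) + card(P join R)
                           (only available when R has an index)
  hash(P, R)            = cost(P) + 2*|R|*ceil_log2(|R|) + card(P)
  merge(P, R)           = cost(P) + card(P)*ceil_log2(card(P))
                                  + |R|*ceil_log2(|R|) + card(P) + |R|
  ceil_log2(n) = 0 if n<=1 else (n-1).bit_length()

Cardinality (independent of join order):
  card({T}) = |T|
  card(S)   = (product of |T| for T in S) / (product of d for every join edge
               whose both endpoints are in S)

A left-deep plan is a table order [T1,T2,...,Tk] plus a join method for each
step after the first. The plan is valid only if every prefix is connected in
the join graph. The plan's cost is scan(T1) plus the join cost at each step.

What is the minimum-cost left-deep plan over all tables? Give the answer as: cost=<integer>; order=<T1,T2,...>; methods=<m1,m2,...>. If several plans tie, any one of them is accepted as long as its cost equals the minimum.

cost=42560; order=E,B,D,A,C; methods=hash,hash,hash,hash

Selinger DP (subsets sized 1..n):
  {C}: scan cost=60, card=60
  {A}: scan cost=150, card=150
  {E}: scan cost=300, card=300
  {B}: scan cost=100, card=100
  {D}: scan cost=120, card=120
  {AC}: card=4500; try (C,hash)→1020, (A,merge)→1830, (C,merge)→1920, (A,hash)→2520, (A,nl_idx)→5040, (C,nl_idx)→5550 …(+2); best=1020 via (C,hash)
  {AE}: card=1500; try (A,hash)→3000, (A,nl_idx)→4200, (E,merge)→4500, (A,merge)→4650, (E,hash)→5700, (E,nl)→45150 …(+1); best=3000 via (A,hash)
  {BE}: card=1200; try (B,hash)→2000, (E,merge)→3900, (B,merge)→4100, (E,hash)→5600, (E,nl)→30100, (B,nl)→30300; best=2000 via (B,hash)
  {BD}: card=480; try (D,nl_idx)→1280, (B,hash)→1640, (D,merge)→1860, (D,hash)→1880, (B,merge)→1880, (D,nl)→12100 …(+1); best=1280 via (D,nl_idx)
  {ACE}: card=45000; try (C,hash)→5220, (E,hash)→10920, (C,merge)→21420, (C,nl_idx)→57000, (E,merge)→67020, (C,nl)→93000 …(+1); best=5220 via (C,hash)
  {ABE}: card=6000; try (A,hash)→5600, (B,hash)→5900, (A,nl_idx)→17600, (A,merge)→17750, (B,merge)→21800, (B,nl)→153000 …(+1); best=5600 via (A,hash)
  {BDE}: card=5760; try (D,hash)→4880, (E,hash)→7160, (E,merge)→9080, (D,nl_idx)→16160, (D,merge)→17360, (E,nl)→145280 …(+1); best=4880 via (D,hash)
  {ABCE}: card=180000; try (C,hash)→12320, (B,hash)→51620, (C,merge)→90020, (C,nl_idx)→221600, (C,nl)→365600, (B,merge)→771020 …(+1); best=12320 via (C,hash)
  {ABDE}: card=28800; try (A,hash)→13040, (D,hash)→13280, (D,nl_idx)→76400, (A,nl_idx)→79760, (A,merge)→86870, (D,merge)→90560 …(+2); best=13040 via (A,hash)
  {ABCDE}: card=864000; try (C,hash)→42560, (D,hash)→194000, (C,merge)→474260, (C,nl_idx)→1049840, (C,nl)→1741040, (D,nl_idx)→2136320 …(+2); best=42560 via (C,hash)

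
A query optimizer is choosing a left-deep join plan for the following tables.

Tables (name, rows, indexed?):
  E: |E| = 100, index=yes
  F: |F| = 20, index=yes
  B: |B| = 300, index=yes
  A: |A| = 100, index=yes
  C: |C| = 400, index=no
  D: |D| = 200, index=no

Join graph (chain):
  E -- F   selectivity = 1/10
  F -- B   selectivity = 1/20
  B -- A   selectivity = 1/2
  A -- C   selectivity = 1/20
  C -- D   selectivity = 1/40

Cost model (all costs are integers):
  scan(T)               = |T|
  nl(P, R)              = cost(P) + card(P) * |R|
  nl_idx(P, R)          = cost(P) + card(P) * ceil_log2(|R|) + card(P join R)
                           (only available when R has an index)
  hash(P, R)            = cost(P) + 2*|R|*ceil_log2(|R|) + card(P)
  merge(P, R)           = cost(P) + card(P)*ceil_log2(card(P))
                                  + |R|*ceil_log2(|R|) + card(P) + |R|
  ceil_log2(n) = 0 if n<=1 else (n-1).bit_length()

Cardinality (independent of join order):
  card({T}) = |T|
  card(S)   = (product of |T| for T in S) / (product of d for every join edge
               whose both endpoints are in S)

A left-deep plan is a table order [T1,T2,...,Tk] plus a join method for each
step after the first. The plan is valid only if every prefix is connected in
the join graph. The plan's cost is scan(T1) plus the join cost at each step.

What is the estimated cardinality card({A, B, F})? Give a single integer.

Tables in S: A(100), B(300), F(20)
Edges inside S: F-B(d=20), B-A(d=2)
numerator = 100 * 300 * 20 = 600000
denominator = 20 * 2 = 40
card(S) = 600000 / 40 = 15000

15000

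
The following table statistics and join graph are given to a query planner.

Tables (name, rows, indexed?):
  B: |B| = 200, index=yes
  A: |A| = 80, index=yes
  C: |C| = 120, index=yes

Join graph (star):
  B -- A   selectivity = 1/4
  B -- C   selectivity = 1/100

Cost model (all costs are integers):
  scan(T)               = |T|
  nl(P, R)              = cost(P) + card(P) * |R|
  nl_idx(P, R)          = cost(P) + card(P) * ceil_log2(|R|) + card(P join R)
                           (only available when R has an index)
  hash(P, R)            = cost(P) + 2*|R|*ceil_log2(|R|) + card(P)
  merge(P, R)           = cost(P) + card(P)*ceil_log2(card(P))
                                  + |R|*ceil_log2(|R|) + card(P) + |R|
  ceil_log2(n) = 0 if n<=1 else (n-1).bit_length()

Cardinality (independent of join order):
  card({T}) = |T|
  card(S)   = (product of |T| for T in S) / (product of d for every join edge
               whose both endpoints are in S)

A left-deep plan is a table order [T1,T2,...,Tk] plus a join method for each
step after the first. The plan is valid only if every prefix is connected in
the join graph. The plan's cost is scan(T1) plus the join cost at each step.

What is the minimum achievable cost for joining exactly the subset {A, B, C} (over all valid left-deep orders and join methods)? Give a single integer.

Selinger DP over subsets of {A,B,C}:
  {B}: scan cost=200, card=200
  {A}: scan cost=80, card=80
  {C}: scan cost=120, card=120
  {AB}: card=4000; try (A,hash)→1520, (B,merge)→2520, (A,merge)→2640, (B,hash)→3360, (B,nl_idx)→4720, (A,nl_idx)→5600 …(+2); best=1520 via (A,hash)
  {BC}: card=240; try (B,nl_idx)→1320, (C,nl_idx)→1840, (C,hash)→2080, (B,merge)→2880, (C,merge)→2960, (B,hash)→3440 …(+2); best=1320 via (B,nl_idx)
  {ABC}: card=4800; try (A,hash)→2680, (A,merge)→4120, (C,hash)→7200, (A,nl_idx)→7800, (A,nl)→20520, (C,nl_idx)→34320 …(+2); best=2680 via (A,hash)

2680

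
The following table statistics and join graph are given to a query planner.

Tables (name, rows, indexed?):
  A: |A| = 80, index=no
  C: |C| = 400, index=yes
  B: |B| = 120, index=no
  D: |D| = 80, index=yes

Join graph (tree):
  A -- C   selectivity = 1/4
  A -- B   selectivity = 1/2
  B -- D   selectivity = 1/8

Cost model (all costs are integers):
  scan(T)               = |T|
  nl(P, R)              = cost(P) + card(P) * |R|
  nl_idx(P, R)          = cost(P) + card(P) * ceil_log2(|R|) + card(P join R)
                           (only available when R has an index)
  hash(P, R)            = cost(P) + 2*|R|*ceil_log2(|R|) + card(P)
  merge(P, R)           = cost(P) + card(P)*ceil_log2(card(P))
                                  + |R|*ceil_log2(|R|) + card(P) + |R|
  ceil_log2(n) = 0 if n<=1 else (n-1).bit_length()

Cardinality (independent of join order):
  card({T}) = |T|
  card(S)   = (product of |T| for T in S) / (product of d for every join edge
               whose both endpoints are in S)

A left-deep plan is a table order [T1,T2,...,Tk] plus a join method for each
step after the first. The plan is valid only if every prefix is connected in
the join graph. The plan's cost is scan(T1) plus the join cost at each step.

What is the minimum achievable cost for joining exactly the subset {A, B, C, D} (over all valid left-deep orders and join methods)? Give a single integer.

Selinger DP over subsets of {A,B,C,D}:
  {A}: scan cost=80, card=80
  {C}: scan cost=400, card=400
  {B}: scan cost=120, card=120
  {D}: scan cost=80, card=80
  {AC}: card=8000; try (A,hash)→1920, (C,merge)→4720, (A,merge)→5040, (C,hash)→7360, (C,nl_idx)→8800, (C,nl)→32080 …(+1); best=1920 via (A,hash)
  {AB}: card=4800; try (A,hash)→1360, (B,merge)→1680, (A,merge)→1720, (B,hash)→1840, (B,nl)→9680, (A,nl)→9720; best=1360 via (A,hash)
  {BD}: card=1200; try (D,hash)→1360, (B,merge)→1680, (D,merge)→1720, (B,hash)→1840, (D,nl_idx)→2160, (B,nl)→9680 …(+1); best=1360 via (D,hash)
  {ABC}: card=480000; try (B,hash)→11600, (C,hash)→13360, (C,merge)→72560, (B,merge)→114880, (C,nl_idx)→524560, (B,nl)→961920 …(+1); best=11600 via (B,hash)
  {ABD}: card=48000; try (A,hash)→3680, (D,hash)→7280, (A,merge)→16400, (D,merge)→69200, (D,nl_idx)→82960, (A,nl)→97360 …(+1); best=3680 via (A,hash)
  {ABCD}: card=4800000; try (C,hash)→58880, (D,hash)→492720, (C,merge)→823680, (C,nl_idx)→5235680, (D,nl_idx)→8171600, (D,merge)→9612240 …(+2); best=58880 via (C,hash)

58880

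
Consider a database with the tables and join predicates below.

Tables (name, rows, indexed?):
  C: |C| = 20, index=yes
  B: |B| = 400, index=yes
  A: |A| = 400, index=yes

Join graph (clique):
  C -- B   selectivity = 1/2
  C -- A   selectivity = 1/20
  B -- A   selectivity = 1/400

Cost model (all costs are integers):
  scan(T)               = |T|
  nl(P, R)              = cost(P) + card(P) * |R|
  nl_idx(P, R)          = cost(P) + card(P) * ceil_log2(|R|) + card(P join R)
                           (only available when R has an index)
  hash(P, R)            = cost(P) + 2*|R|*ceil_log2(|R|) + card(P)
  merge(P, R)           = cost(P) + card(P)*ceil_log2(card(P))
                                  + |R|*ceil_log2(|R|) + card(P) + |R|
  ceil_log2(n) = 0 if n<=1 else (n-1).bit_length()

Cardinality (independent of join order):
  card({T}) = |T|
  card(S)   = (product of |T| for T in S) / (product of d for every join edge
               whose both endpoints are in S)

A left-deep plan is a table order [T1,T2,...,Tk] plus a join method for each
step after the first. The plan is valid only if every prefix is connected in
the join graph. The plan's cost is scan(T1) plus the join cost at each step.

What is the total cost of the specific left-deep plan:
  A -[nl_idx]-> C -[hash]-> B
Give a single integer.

step 1: scan A: cost=400, card=400
step 2: join C via nl_idx
    card(P join C) = 400*20/(20) = 400
    cost = 400 + 400*5 + 400 = 2800
step 3: join B via hash
    card(P join B) = 400*400/(2*400) = 200
    cost = 2800 + 2*400*9 + 400 = 10400

10400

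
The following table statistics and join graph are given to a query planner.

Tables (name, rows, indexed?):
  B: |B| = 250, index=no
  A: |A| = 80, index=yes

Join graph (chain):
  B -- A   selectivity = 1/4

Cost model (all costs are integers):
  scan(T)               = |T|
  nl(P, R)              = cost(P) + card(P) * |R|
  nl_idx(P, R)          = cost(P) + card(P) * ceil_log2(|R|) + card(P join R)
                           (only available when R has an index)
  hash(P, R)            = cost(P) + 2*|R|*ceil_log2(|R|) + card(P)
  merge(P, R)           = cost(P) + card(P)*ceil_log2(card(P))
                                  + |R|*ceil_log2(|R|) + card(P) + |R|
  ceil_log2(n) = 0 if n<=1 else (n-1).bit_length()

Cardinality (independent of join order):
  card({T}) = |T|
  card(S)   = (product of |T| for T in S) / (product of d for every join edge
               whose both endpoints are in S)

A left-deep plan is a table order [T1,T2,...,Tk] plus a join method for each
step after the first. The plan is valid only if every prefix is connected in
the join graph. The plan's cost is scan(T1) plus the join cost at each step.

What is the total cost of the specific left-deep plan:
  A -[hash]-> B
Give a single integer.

step 1: scan A: cost=80, card=80
step 2: join B via hash
    card(P join B) = 80*250/(4) = 5000
    cost = 80 + 2*250*8 + 80 = 4160

4160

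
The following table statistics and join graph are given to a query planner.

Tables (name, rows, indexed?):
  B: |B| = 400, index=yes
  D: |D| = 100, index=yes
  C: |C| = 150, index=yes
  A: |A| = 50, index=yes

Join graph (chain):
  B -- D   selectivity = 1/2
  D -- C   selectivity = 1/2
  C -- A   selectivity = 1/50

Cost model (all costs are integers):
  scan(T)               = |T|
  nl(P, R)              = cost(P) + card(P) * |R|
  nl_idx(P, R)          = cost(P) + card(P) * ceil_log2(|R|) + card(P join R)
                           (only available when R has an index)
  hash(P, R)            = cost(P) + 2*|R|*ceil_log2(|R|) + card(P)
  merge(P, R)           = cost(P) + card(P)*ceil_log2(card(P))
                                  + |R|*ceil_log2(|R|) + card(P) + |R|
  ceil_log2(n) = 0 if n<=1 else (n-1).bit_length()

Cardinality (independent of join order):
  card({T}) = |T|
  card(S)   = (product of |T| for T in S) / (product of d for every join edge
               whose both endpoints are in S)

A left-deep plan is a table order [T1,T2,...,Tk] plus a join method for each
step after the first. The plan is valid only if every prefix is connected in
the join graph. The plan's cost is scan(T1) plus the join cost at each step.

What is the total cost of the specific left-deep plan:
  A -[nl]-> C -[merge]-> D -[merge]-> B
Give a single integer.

118700

step 1: scan A: cost=50, card=50
step 2: join C via nl
    card(P join C) = 50*150/(50) = 150
    cost = 50 + 50*150 = 7550
step 3: join D via merge
    card(P join D) = 150*100/(2) = 7500
    cost = 7550 + 150*8 + 100*7 + 150 + 100 = 9700
step 4: join B via merge
    card(P join B) = 7500*400/(2) = 1500000
    cost = 9700 + 7500*13 + 400*9 + 7500 + 400 = 118700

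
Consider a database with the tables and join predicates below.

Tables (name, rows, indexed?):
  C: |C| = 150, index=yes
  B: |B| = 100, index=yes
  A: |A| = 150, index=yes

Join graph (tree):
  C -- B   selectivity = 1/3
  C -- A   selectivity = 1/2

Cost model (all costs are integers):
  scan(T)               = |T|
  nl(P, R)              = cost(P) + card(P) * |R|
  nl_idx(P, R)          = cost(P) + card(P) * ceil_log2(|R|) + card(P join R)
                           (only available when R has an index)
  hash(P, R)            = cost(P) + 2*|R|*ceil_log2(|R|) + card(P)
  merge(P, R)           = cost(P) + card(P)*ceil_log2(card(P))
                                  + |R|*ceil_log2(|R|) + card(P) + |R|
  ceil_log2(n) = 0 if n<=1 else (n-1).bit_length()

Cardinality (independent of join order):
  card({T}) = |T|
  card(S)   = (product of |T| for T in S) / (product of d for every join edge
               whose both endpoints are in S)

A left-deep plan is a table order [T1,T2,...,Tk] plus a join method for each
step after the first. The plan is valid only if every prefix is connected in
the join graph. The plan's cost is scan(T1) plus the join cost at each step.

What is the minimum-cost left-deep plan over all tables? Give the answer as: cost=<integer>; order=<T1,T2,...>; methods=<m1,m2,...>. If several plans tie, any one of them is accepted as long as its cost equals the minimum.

Selinger DP (subsets sized 1..n):
  {C}: scan cost=150, card=150
  {B}: scan cost=100, card=100
  {A}: scan cost=150, card=150
  {BC}: card=5000; try (B,hash)→1700, (C,merge)→2250, (B,merge)→2300, (C,hash)→2600, (C,nl_idx)→5900, (B,nl_idx)→6200 …(+2); best=1700 via (B,hash)
  {AC}: card=11250; try (C,hash)→2700, (A,hash)→2700, (C,merge)→2850, (A,merge)→2850, (C,nl_idx)→12600, (A,nl_idx)→12600 …(+2); best=2700 via (C,hash)
  {ABC}: card=375000; try (A,hash)→9100, (B,hash)→15350, (A,merge)→73050, (B,merge)→172250, (A,nl_idx)→416700, (B,nl_idx)→456450 …(+2); best=9100 via (A,hash)

cost=9100; order=C,B,A; methods=hash,hash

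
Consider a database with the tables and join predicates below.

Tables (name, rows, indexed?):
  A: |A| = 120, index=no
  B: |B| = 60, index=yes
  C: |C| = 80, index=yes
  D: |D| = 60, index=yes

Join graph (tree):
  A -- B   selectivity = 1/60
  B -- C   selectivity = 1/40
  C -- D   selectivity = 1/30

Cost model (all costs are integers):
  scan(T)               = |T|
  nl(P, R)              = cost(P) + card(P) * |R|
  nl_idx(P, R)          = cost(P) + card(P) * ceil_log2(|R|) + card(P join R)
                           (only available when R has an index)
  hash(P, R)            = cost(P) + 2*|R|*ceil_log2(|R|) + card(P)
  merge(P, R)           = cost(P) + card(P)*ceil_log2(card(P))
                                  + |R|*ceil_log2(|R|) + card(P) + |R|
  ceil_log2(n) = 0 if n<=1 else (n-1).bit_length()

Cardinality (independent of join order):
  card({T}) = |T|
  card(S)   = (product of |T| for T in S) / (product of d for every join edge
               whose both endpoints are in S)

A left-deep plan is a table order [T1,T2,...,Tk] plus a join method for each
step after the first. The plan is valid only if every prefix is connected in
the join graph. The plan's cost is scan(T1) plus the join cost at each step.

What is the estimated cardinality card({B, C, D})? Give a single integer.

240

Tables in S: B(60), C(80), D(60)
Edges inside S: B-C(d=40), C-D(d=30)
numerator = 60 * 80 * 60 = 288000
denominator = 40 * 30 = 1200
card(S) = 288000 / 1200 = 240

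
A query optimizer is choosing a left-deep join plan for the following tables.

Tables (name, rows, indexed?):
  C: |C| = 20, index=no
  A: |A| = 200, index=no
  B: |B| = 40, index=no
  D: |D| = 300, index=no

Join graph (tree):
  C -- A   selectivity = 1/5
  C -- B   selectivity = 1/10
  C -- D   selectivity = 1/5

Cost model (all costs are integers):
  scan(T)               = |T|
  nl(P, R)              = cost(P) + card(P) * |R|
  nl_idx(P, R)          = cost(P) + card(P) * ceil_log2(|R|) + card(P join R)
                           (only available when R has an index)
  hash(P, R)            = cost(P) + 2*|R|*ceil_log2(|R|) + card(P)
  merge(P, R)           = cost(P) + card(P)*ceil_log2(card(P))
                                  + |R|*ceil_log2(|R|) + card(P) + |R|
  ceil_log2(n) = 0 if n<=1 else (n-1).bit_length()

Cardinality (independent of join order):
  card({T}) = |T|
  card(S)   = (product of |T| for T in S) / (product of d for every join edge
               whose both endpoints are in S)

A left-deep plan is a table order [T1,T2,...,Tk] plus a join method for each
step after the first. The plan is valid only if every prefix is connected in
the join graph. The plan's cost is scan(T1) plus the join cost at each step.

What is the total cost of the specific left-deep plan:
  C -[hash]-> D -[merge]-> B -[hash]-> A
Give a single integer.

28120

step 1: scan C: cost=20, card=20
step 2: join D via hash
    card(P join D) = 20*300/(5) = 1200
    cost = 20 + 2*300*9 + 20 = 5440
step 3: join B via merge
    card(P join B) = 1200*40/(10) = 4800
    cost = 5440 + 1200*11 + 40*6 + 1200 + 40 = 20120
step 4: join A via hash
    card(P join A) = 4800*200/(5) = 192000
    cost = 20120 + 2*200*8 + 4800 = 28120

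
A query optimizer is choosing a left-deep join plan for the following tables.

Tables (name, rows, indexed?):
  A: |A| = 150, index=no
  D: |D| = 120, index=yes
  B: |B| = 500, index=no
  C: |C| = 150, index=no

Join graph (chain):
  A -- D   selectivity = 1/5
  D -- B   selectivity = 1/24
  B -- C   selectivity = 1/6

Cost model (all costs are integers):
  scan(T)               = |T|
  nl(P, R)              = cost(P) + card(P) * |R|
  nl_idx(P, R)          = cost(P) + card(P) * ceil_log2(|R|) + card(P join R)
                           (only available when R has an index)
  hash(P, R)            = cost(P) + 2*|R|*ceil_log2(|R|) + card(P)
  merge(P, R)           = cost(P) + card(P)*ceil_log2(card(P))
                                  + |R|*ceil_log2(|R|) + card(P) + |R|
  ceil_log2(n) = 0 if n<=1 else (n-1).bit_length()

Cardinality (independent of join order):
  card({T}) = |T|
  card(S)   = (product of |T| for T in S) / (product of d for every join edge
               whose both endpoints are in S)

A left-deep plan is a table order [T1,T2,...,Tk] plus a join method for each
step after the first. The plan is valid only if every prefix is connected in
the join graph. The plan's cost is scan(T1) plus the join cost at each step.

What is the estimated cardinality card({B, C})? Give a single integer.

12500

Tables in S: B(500), C(150)
Edges inside S: B-C(d=6)
numerator = 500 * 150 = 75000
denominator = 6 = 6
card(S) = 75000 / 6 = 12500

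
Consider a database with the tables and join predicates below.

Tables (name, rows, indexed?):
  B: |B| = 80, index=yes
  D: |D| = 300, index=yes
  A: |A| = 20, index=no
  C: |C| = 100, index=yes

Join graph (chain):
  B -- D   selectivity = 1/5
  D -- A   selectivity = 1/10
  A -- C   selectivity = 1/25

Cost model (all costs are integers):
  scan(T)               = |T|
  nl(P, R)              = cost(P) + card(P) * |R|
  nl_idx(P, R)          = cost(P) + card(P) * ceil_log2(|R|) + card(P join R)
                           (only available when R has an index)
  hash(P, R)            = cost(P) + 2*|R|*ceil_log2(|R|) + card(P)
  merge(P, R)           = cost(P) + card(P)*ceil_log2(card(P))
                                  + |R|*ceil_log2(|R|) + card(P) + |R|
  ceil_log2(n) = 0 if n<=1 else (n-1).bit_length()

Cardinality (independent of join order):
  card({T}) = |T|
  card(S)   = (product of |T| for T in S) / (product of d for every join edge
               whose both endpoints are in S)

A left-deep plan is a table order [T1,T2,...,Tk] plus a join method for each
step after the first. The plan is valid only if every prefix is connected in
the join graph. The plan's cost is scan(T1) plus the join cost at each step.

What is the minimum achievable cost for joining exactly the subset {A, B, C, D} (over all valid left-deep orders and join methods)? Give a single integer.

Selinger DP over subsets of {A,B,C,D}:
  {B}: scan cost=80, card=80
  {D}: scan cost=300, card=300
  {A}: scan cost=20, card=20
  {C}: scan cost=100, card=100
  {BD}: card=4800; try (B,hash)→1720, (D,merge)→3720, (B,merge)→3940, (D,hash)→5560, (D,nl_idx)→5600, (B,nl_idx)→7200 …(+2); best=1720 via (B,hash)
  {AD}: card=600; try (D,nl_idx)→800, (A,hash)→800, (D,merge)→3140, (A,merge)→3420, (D,hash)→5440, (D,nl)→6020 …(+1); best=800 via (D,nl_idx)
  {AC}: card=80; try (C,nl_idx)→240, (A,hash)→400, (C,merge)→940, (A,merge)→1020, (C,hash)→1440, (C,nl)→2020 …(+1); best=240 via (C,nl_idx)
  {ABD}: card=9600; try (B,hash)→2520, (A,hash)→6720, (B,merge)→8040, (B,nl_idx)→14600, (B,nl)→48800, (A,merge)→69040 …(+1); best=2520 via (B,hash)
  {ACD}: card=2400; try (C,hash)→2800, (D,nl_idx)→3360, (D,merge)→3880, (D,hash)→5720, (C,nl_idx)→7400, (C,merge)→8200 …(+2); best=2800 via (C,hash)
  {ABCD}: card=38400; try (B,hash)→6320, (C,hash)→13520, (B,merge)→34640, (B,nl_idx)→58000, (C,nl_idx)→108120, (C,merge)→147320 …(+2); best=6320 via (B,hash)

6320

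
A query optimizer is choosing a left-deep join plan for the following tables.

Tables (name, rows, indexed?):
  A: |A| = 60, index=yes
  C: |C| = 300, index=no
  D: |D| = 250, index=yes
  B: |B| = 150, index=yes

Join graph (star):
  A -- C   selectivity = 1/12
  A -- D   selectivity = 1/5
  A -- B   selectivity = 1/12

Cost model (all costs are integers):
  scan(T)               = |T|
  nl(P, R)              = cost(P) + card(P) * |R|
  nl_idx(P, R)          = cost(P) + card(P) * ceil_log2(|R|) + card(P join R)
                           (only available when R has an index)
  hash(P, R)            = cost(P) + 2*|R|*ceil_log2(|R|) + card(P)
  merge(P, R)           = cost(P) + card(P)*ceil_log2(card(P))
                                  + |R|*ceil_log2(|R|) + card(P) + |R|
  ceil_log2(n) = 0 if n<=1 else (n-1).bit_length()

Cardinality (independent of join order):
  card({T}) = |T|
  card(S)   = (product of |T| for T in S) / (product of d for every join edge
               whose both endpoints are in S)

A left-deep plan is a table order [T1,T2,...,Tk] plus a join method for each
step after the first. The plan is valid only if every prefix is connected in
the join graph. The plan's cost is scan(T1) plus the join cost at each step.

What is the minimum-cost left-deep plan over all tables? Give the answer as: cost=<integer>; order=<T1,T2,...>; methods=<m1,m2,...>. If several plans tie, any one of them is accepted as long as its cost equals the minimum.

Selinger DP (subsets sized 1..n):
  {A}: scan cost=60, card=60
  {C}: scan cost=300, card=300
  {D}: scan cost=250, card=250
  {B}: scan cost=150, card=150
  {AC}: card=1500; try (A,hash)→1320, (C,merge)→3480, (A,nl_idx)→3600, (A,merge)→3720, (C,hash)→5520, (C,nl)→18060 …(+1); best=1320 via (A,hash)
  {AD}: card=3000; try (A,hash)→1220, (D,merge)→2730, (A,merge)→2920, (D,nl_idx)→3540, (D,hash)→4120, (A,nl_idx)→4750 …(+2); best=1220 via (A,hash)
  {AB}: card=750; try (A,hash)→1020, (B,nl_idx)→1290, (A,nl_idx)→1800, (B,merge)→1830, (A,merge)→1920, (B,hash)→2520 …(+2); best=1020 via (A,hash)
  {ACD}: card=75000; try (D,hash)→6820, (C,hash)→9620, (D,merge)→21570, (C,merge)→43220, (D,nl_idx)→88320, (D,nl)→376320 …(+1); best=6820 via (D,hash)
  {ABC}: card=18750; try (B,hash)→5220, (C,hash)→7170, (C,merge)→12270, (B,merge)→20670, (B,nl_idx)→32070, (C,nl)→226020 …(+1); best=5220 via (B,hash)
  {ABD}: card=37500; try (D,hash)→5770, (B,hash)→6620, (D,merge)→11520, (B,merge)→41570, (D,nl_idx)→44520, (B,nl_idx)→62720 …(+2); best=5770 via (D,hash)
  {ABCD}: card=937500; try (D,hash)→27970, (C,hash)→48670, (B,hash)→84220, (D,merge)→307470, (C,merge)→646270, (D,nl_idx)→1092720 …(+5); best=27970 via (D,hash)

cost=27970; order=C,A,B,D; methods=hash,hash,hash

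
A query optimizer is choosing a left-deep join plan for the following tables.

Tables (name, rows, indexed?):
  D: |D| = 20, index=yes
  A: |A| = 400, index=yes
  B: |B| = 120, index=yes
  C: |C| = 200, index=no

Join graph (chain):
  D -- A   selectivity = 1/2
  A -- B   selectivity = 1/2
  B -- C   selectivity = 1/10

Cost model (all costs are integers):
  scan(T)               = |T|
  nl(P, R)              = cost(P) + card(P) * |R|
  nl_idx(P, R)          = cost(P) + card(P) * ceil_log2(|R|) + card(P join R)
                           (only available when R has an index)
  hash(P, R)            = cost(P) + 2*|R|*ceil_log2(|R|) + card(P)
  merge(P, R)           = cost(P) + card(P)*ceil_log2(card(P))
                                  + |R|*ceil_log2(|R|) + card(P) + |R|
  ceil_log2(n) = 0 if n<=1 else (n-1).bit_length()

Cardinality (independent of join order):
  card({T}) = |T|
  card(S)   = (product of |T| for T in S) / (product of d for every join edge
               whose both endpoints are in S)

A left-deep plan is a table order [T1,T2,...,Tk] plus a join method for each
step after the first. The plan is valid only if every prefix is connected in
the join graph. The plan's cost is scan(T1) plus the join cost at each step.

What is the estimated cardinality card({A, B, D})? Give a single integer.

240000

Tables in S: A(400), B(120), D(20)
Edges inside S: D-A(d=2), A-B(d=2)
numerator = 400 * 120 * 20 = 960000
denominator = 2 * 2 = 4
card(S) = 960000 / 4 = 240000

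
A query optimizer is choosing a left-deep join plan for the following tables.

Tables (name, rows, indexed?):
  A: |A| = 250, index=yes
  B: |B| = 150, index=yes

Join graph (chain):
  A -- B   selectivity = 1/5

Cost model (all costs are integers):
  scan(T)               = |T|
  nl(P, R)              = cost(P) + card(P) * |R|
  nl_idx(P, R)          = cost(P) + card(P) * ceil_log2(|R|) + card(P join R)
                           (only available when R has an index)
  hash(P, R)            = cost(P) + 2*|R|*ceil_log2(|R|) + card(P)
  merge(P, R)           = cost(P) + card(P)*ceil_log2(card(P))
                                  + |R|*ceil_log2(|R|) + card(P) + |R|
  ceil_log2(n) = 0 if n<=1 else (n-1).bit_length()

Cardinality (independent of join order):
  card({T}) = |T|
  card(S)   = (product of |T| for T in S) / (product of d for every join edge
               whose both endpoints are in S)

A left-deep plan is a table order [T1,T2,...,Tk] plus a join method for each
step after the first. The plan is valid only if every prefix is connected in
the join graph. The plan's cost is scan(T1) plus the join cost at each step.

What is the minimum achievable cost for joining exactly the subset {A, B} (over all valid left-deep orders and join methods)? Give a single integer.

2900

Selinger DP over subsets of {A,B}:
  {A}: scan cost=250, card=250
  {B}: scan cost=150, card=150
  {AB}: card=7500; try (B,hash)→2900, (A,merge)→3750, (B,merge)→3850, (A,hash)→4300, (A,nl_idx)→8850, (B,nl_idx)→9750 …(+2); best=2900 via (B,hash)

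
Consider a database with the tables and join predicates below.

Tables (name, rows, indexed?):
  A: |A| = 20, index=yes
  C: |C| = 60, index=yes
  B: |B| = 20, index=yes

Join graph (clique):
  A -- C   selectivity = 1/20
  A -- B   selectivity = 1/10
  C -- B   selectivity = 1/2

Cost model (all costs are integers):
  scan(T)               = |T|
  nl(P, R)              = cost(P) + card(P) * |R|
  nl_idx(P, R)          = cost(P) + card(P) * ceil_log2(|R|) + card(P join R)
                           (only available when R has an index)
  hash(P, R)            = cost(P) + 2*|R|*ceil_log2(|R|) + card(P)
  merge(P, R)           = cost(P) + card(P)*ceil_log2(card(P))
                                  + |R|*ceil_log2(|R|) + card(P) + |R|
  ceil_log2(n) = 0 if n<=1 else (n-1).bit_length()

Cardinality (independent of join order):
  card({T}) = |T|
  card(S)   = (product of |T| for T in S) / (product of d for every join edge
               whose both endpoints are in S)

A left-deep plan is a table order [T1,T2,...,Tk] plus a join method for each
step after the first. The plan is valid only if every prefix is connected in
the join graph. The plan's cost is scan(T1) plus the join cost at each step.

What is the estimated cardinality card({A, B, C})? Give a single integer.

60

Tables in S: A(20), B(20), C(60)
Edges inside S: A-C(d=20), A-B(d=10), C-B(d=2)
numerator = 20 * 20 * 60 = 24000
denominator = 20 * 10 * 2 = 400
card(S) = 24000 / 400 = 60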